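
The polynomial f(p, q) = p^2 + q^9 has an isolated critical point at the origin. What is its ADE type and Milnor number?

Type A8, Milnor number mu = 8.

The Hessian of f at 0 is [[2, 0], [0, 0]] with rank 1, so corank 1. A Groebner basis of the Jacobian ideal J(f) in C{p,q} is {q^8, p}; counting standard monomials gives mu = 8. Corank 1: A-series; mu = 8 gives A_8.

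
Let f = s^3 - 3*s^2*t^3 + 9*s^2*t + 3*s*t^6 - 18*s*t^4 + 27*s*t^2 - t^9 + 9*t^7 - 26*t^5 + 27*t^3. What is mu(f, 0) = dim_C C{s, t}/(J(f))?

The Hessian of f at 0 has rank 0. Corank 2; j^3 = (s + 3*t)^3 is a perfect cube, so E-series; the 5-jet and mu = 8 give E_8.

8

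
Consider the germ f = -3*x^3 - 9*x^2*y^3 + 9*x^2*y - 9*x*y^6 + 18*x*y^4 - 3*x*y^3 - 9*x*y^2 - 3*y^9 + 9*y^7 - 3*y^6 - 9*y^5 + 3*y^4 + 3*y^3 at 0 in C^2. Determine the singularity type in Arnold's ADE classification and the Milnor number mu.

Type E7, Milnor number mu = 7.

The Hessian of f at 0 has rank 0. Corank 2; j^3 = -3*(x - y)^3 is a perfect cube, so E-series; the 4-jet and mu = 7 give E_7.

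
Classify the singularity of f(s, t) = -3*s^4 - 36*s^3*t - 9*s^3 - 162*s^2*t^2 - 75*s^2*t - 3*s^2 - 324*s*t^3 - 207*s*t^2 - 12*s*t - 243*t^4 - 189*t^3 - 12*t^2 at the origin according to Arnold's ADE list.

The Hessian of f at 0 is [[-6, -12], [-12, -24]] with rank 1, so corank 1. A Groebner basis of the Jacobian ideal J(f) in C{s,t} is {t^2, s + 2*t}; counting standard monomials gives mu = 2. Corank 1: A-series; mu = 2 gives A_2.

A_2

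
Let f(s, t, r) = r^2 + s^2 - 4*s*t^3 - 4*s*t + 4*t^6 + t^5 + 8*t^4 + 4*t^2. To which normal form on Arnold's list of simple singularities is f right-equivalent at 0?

The Hessian of f at 0 has rank 2. Corank 1: A-series; mu = 4 gives A_4.

A_4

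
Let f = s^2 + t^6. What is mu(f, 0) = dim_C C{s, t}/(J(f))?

5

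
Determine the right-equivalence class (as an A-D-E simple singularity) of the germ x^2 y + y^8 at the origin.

D_{9}

The Hessian of f at 0 is [[0, 0], [0, 0]] with rank 0, so corank 2. A Groebner basis of the Jacobian ideal J(f) in C{x,y} is {x^2/8 + y^7, x^3, x*y}; counting standard monomials gives mu = 9. Corank 2; j^3 = x^2*y has shape L^2 M (L != M), so D-series; mu = 9 gives D_9.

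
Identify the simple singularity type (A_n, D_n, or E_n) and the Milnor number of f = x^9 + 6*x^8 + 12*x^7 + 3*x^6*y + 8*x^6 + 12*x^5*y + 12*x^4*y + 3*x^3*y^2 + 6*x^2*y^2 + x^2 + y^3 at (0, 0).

The Hessian of f at 0 has rank 1. Corank 1: A-series; mu = 2 gives A_2.

Type A_2, Milnor number mu = 2.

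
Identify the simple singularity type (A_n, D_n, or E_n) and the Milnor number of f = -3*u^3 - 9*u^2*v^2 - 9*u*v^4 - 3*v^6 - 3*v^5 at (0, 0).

The Hessian of f at 0 has rank 0. Corank 2; j^3 = -3*u^3 is a perfect cube, so E-series; the 5-jet and mu = 8 give E_8.

Type E_{8}, Milnor number mu = 8.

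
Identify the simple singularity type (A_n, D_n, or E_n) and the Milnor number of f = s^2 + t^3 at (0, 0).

The Hessian of f at 0 is [[2, 0], [0, 0]] with rank 1, so corank 1. A Groebner basis of the Jacobian ideal J(f) in C{s,t} is {t^2, s}; counting standard monomials gives mu = 2. Corank 1: A-series; mu = 2 gives A_2.

Type A_2, Milnor number mu = 2.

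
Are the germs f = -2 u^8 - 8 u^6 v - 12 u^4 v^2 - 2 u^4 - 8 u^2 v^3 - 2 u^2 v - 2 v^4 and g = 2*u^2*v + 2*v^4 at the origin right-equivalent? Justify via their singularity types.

The Hessian of f at 0 has rank 0. Corank 2; j^3 = -2*u^2*v has shape L^2 M (L != M), so D-series; mu = 5 gives D_5. The Hessian of g at 0 has rank 0. Corank 2; j^3 = 2*u^2*v has shape L^2 M (L != M), so D-series; mu = 5 gives D_5. Both have type D_5, hence right-equivalent.

Yes.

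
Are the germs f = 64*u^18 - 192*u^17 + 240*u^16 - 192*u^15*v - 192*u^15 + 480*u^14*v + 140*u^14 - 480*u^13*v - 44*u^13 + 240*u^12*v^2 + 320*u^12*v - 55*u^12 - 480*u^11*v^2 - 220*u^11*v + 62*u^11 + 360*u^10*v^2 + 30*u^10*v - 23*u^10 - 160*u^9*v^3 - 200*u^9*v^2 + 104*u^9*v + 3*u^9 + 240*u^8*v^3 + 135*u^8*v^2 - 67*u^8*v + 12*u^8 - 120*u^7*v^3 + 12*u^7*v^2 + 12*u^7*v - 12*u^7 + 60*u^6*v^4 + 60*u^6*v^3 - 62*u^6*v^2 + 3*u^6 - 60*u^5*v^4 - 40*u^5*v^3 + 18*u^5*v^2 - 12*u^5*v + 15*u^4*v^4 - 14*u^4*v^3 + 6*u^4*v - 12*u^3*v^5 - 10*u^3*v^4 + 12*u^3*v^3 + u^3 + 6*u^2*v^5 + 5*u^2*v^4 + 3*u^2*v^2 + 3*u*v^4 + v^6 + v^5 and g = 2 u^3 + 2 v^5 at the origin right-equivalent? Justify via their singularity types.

Yes.

The Hessian of f at 0 has rank 0. Corank 2; j^3 = u^3 is a perfect cube, so E-series; the 5-jet and mu = 8 give E_8. The Hessian of g at 0 has rank 0. Corank 2; j^3 = 2*u^3 is a perfect cube, so E-series; the 5-jet and mu = 8 give E_8. Both have type E_8, hence right-equivalent.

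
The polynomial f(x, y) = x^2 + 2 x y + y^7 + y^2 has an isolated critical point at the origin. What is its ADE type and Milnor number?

The Hessian of f at 0 has rank 1. Corank 1: A-series; mu = 6 gives A_6.

Type A_6, Milnor number mu = 6.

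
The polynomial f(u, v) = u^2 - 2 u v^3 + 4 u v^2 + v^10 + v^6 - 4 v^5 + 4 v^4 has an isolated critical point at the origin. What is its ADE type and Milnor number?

Type A_{9}, Milnor number mu = 9.

The Hessian of f at 0 has rank 1. Corank 1: A-series; mu = 9 gives A_9.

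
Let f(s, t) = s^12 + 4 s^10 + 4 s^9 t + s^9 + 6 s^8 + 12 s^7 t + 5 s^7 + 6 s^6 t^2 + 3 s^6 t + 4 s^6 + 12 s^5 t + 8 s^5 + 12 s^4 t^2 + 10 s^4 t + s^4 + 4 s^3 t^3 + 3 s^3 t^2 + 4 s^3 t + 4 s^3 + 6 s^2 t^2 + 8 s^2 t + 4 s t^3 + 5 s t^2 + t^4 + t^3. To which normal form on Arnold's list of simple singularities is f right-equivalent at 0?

D_5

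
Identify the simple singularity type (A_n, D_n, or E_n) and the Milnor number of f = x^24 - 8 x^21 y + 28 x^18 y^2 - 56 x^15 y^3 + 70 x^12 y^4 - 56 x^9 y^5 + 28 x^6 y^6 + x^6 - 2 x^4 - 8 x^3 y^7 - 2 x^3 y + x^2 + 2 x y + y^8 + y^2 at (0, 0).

Type A7, Milnor number mu = 7.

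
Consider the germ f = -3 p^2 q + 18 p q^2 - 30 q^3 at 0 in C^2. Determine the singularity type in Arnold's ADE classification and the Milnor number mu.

The Hessian of f at 0 has rank 0. Corank 2; j^3 = -3*q*(p^2 - 6*p*q + 10*q^2) splits into three distinct lines over C (the quadratic factor has nonzero discriminant), so D_4.

Type D_4, Milnor number mu = 4.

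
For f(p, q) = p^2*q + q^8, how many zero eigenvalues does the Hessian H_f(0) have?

2

Hessian at 0 has rank 0.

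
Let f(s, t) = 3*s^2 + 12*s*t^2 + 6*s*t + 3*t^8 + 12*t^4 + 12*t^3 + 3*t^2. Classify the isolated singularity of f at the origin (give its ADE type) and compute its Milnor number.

Type A_{7}, Milnor number mu = 7.

The Hessian of f at 0 has rank 1. Corank 1: A-series; mu = 7 gives A_7.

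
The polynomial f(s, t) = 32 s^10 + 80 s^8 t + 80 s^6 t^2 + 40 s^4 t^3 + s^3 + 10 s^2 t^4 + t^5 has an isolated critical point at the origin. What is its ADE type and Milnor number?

The Hessian of f at 0 has rank 0. Corank 2; j^3 = s^3 is a perfect cube, so E-series; the 5-jet and mu = 8 give E_8.

Type E_{8}, Milnor number mu = 8.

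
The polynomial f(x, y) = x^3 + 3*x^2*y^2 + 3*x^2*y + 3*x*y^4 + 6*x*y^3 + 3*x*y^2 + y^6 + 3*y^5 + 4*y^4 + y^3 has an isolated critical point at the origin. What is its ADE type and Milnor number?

The Hessian of f at 0 has rank 0. Corank 2; j^3 = (x + y)^3 is a perfect cube, so E-series; the 4-jet and mu = 6 give E_6.

Type E_{6}, Milnor number mu = 6.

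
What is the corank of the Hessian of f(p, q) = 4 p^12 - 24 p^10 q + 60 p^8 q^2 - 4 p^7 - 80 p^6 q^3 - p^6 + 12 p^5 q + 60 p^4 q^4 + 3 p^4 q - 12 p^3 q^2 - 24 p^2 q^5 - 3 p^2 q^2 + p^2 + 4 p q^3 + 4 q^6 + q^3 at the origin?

1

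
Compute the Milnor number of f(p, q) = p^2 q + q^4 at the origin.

The Hessian of f at 0 has rank 0. Corank 2; j^3 = p^2*q has shape L^2 M (L != M), so D-series; mu = 5 gives D_5.

5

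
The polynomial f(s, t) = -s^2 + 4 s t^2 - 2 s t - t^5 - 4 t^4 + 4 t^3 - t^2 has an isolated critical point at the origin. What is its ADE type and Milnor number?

The Hessian of f at 0 has rank 1. Corank 1: A-series; mu = 4 gives A_4.

Type A_4, Milnor number mu = 4.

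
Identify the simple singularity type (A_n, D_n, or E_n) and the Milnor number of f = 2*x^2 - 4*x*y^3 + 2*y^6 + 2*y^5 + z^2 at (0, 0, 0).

The Hessian of f at 0 is [[4, 0, 0], [0, 0, 0], [0, 0, 2]] with rank 2, so corank 1. A Groebner basis of the Jacobian ideal J(f) in C{x,y,z} is {-x + y^3, x^2, x*y, z}; counting standard monomials gives mu = 4. Corank 1: A-series; mu = 4 gives A_4.

Type A_4, Milnor number mu = 4.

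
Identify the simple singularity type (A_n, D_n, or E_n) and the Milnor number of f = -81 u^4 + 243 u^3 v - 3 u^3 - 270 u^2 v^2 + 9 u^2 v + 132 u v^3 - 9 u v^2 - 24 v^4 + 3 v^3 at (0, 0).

Type E_{7}, Milnor number mu = 7.

The Hessian of f at 0 has rank 0. Corank 2; j^3 = -3*(u - v)^3 is a perfect cube, so E-series; the 4-jet and mu = 7 give E_7.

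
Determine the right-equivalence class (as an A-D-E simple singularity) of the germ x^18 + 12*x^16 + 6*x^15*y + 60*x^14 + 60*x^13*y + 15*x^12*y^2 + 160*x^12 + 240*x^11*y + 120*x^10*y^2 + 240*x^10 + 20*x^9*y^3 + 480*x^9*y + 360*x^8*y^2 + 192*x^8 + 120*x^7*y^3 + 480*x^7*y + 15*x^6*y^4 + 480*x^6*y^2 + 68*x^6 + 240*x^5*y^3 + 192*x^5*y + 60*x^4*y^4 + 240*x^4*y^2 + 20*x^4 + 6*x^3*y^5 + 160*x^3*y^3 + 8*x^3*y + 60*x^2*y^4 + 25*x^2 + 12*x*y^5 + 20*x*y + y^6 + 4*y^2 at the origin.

The Hessian of f at 0 has rank 1. Corank 1: A-series; mu = 5 gives A_5.

A_{5}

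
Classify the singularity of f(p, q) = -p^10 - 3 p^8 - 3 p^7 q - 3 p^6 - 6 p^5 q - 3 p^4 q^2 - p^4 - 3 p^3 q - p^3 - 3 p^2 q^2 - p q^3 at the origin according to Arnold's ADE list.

E_7

The Hessian of f at 0 has rank 0. Corank 2; j^3 = -p^3 is a perfect cube, so E-series; the 4-jet and mu = 7 give E_7.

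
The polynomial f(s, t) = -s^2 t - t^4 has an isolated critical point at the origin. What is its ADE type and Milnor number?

Type D_{5}, Milnor number mu = 5.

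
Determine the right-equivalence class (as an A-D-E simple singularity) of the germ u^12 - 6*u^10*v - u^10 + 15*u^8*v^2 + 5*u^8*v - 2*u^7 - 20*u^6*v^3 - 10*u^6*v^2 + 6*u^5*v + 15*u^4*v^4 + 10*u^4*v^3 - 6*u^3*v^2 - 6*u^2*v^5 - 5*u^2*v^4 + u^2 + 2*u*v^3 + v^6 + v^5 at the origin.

The Hessian of f at 0 has rank 1. Corank 1: A-series; mu = 4 gives A_4.

A4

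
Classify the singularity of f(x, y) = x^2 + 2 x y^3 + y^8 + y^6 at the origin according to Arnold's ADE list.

The Hessian of f at 0 is [[2, 0], [0, 0]] with rank 1, so corank 1. A Groebner basis of the Jacobian ideal J(f) in C{x,y} is {x^3, x^2*y, x + y^3}; counting standard monomials gives mu = 7. Corank 1: A-series; mu = 7 gives A_7.

A7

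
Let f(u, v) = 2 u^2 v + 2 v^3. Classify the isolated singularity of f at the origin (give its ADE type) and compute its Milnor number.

Type D4, Milnor number mu = 4.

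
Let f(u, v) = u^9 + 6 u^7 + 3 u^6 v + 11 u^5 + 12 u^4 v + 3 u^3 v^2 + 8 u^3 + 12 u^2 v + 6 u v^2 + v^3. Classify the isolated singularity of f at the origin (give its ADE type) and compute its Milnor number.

Type E_8, Milnor number mu = 8.

The Hessian of f at 0 is [[0, 0], [0, 0]] with rank 0, so corank 2. A Groebner basis of the Jacobian ideal J(f) in C{u,v} is {24*u^2 + u*v^3 + 24*u*v + 6*v^2, -64*u^2 - 64*u*v + v^4 - 16*v^2, u^3 - 3*u*v^2/4 - v^3/4, u^2*v + u*v^2 + v^3/4}; counting standard monomials gives mu = 8. Corank 2; j^3 = (2*u + v)^3 is a perfect cube, so E-series; the 5-jet and mu = 8 give E_8.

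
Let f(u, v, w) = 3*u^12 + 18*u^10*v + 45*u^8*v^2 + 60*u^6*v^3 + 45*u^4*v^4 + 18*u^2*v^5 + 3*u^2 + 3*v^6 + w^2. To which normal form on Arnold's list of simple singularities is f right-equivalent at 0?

The Hessian of f at 0 has rank 2. Corank 1: A-series; mu = 5 gives A_5.

A5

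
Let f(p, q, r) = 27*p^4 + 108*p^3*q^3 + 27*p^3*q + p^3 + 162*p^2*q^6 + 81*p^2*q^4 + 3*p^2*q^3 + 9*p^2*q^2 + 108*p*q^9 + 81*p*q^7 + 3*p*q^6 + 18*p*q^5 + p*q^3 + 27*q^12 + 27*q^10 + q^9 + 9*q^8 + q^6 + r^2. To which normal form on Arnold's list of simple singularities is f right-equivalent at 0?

E_{7}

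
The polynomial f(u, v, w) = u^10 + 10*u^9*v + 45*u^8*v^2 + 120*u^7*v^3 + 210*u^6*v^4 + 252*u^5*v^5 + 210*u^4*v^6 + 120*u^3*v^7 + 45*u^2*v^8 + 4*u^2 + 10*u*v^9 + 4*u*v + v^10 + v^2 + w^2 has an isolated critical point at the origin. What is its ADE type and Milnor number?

Type A_9, Milnor number mu = 9.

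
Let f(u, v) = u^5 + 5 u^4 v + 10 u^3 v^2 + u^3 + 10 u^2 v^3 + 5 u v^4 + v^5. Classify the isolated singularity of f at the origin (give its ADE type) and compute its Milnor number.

The Hessian of f at 0 is [[0, 0], [0, 0]] with rank 0, so corank 2. A Groebner basis of the Jacobian ideal J(f) in C{u,v} is {v^5, u*v^3 + v^4/4, u^2}; counting standard monomials gives mu = 8. Corank 2; j^3 = u^3 is a perfect cube, so E-series; the 5-jet and mu = 8 give E_8.

Type E_{8}, Milnor number mu = 8.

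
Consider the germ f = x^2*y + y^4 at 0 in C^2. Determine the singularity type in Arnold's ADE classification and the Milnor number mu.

Type D5, Milnor number mu = 5.

The Hessian of f at 0 has rank 0. Corank 2; j^3 = x^2*y has shape L^2 M (L != M), so D-series; mu = 5 gives D_5.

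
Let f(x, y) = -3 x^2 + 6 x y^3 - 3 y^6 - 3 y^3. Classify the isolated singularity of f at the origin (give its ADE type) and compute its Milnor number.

The Hessian of f at 0 has rank 1. Corank 1: A-series; mu = 2 gives A_2.

Type A_2, Milnor number mu = 2.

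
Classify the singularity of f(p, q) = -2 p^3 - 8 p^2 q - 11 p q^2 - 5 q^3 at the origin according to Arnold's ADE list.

The Hessian of f at 0 has rank 0. Corank 2; j^3 = -(p + q)*(2*p^2 + 6*p*q + 5*q^2) splits into three distinct lines over C (the quadratic factor has nonzero discriminant), so D_4.

D4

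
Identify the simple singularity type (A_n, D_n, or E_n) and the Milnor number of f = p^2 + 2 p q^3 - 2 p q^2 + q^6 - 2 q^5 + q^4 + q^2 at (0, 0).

The Hessian of f at 0 has rank 2. Corank 0: nondegenerate Morse point, so A_1.

Type A1, Milnor number mu = 1.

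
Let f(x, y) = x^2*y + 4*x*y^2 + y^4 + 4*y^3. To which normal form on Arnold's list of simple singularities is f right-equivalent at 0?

D_{5}

The Hessian of f at 0 has rank 0. Corank 2; j^3 = y*(x + 2*y)^2 has shape L^2 M (L != M), so D-series; mu = 5 gives D_5.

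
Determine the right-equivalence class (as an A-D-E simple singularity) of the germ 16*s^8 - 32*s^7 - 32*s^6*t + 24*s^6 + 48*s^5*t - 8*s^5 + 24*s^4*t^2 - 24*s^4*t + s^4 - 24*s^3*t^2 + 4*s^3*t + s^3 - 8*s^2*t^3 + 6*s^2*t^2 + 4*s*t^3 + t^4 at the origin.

The Hessian of f at 0 has rank 0. Corank 2; j^3 = s^3 is a perfect cube, so E-series; the 4-jet and mu = 6 give E_6.

E_6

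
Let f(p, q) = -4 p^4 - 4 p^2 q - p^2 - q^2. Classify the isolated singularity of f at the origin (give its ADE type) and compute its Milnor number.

The Hessian of f at 0 has rank 2. Corank 0: nondegenerate Morse point, so A_1.

Type A_1, Milnor number mu = 1.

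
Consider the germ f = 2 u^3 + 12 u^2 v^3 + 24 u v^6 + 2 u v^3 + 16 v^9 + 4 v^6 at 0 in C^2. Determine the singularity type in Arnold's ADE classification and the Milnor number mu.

Type E7, Milnor number mu = 7.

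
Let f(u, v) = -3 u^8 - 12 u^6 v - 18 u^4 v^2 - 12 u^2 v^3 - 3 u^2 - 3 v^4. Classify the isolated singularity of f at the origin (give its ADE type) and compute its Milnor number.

The Hessian of f at 0 has rank 1. Corank 1: A-series; mu = 3 gives A_3.

Type A_3, Milnor number mu = 3.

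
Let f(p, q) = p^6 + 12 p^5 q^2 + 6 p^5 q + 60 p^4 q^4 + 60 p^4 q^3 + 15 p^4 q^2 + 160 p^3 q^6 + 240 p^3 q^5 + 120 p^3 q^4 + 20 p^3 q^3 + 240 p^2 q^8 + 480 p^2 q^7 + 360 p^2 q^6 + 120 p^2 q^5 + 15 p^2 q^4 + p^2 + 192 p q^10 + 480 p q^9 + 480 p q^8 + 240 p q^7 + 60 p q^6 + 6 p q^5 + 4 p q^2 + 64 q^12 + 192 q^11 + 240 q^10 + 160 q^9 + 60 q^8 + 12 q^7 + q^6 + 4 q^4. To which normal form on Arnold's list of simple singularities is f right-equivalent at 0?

A5

The Hessian of f at 0 has rank 1. Corank 1: A-series; mu = 5 gives A_5.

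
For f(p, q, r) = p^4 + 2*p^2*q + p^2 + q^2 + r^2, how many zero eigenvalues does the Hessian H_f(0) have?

0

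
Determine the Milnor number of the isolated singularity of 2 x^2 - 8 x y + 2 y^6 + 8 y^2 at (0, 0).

The Hessian of f at 0 has rank 1. Corank 1: A-series; mu = 5 gives A_5.

5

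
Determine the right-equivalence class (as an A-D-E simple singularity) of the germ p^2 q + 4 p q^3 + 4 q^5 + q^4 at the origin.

D_{5}

The Hessian of f at 0 is [[0, 0], [0, 0]] with rank 0, so corank 2. A Groebner basis of the Jacobian ideal J(f) in C{p,q} is {p*q^2, p*q/2 + q^3, p^2 - 2*p*q}; counting standard monomials gives mu = 5. Corank 2; j^3 = p^2*q has shape L^2 M (L != M), so D-series; mu = 5 gives D_5.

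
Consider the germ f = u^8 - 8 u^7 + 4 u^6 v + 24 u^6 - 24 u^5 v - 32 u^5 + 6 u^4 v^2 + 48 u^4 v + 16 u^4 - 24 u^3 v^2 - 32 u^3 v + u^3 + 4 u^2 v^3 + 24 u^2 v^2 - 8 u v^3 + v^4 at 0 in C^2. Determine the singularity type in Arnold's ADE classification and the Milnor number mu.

The Hessian of f at 0 has rank 0. Corank 2; j^3 = u^3 is a perfect cube, so E-series; the 4-jet and mu = 6 give E_6.

Type E_{6}, Milnor number mu = 6.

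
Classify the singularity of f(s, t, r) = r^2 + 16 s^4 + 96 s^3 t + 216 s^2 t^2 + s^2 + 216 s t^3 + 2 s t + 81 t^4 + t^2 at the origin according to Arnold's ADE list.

A3

The Hessian of f at 0 has rank 2. Corank 1: A-series; mu = 3 gives A_3.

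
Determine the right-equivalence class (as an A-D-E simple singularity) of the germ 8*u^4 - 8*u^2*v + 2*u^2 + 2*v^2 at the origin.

The Hessian of f at 0 is [[4, 0], [0, 4]] with rank 2, so corank 0. A Groebner basis of the Jacobian ideal J(f) in C{u,v} is {u, v}; counting standard monomials gives mu = 1. Corank 0: nondegenerate Morse point, so A_1.

A1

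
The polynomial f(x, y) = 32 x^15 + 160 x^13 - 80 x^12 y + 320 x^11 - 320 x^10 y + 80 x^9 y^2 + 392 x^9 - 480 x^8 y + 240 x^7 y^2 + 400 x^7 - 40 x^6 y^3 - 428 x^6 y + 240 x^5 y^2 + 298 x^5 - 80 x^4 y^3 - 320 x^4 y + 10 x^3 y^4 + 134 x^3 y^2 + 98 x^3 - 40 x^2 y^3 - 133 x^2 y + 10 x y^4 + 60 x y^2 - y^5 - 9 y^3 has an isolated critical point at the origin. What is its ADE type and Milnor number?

Type D_6, Milnor number mu = 6.

The Hessian of f at 0 has rank 0. Corank 2; j^3 = (2*x - y)*(7*x - 3*y)^2 has shape L^2 M (L != M), so D-series; mu = 6 gives D_6.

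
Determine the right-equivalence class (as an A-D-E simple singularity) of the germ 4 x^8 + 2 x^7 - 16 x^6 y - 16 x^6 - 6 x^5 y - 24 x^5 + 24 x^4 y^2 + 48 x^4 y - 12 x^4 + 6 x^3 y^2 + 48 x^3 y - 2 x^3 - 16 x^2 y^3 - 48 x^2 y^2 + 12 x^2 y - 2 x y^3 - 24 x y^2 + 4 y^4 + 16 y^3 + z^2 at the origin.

E_7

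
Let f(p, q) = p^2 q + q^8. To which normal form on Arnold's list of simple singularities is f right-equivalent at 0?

D_{9}

The Hessian of f at 0 has rank 0. Corank 2; j^3 = p^2*q has shape L^2 M (L != M), so D-series; mu = 9 gives D_9.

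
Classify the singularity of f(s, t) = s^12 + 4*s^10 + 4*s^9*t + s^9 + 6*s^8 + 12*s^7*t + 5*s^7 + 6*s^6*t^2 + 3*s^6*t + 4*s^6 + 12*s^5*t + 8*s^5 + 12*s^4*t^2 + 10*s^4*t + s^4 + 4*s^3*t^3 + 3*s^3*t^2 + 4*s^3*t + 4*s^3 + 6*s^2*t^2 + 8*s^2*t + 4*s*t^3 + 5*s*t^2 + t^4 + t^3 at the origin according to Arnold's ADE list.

D5

The Hessian of f at 0 has rank 0. Corank 2; j^3 = (s + t)*(2*s + t)^2 has shape L^2 M (L != M), so D-series; mu = 5 gives D_5.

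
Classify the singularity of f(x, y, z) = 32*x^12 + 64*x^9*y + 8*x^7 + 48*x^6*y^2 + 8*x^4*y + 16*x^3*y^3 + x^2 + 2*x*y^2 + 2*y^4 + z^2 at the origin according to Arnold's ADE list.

A3

The Hessian of f at 0 is [[2, 0, 0], [0, 0, 0], [0, 0, 2]] with rank 2, so corank 1. A Groebner basis of the Jacobian ideal J(f) in C{x,y,z} is {x^2, x*y, x + y^2, z}; counting standard monomials gives mu = 3. Corank 1: A-series; mu = 3 gives A_3.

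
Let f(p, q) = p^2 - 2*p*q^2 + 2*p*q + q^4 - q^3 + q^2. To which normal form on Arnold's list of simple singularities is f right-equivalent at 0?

A_2

The Hessian of f at 0 is [[2, 2], [2, 2]] with rank 1, so corank 1. A Groebner basis of the Jacobian ideal J(f) in C{p,q} is {q^2, p + q}; counting standard monomials gives mu = 2. Corank 1: A-series; mu = 2 gives A_2.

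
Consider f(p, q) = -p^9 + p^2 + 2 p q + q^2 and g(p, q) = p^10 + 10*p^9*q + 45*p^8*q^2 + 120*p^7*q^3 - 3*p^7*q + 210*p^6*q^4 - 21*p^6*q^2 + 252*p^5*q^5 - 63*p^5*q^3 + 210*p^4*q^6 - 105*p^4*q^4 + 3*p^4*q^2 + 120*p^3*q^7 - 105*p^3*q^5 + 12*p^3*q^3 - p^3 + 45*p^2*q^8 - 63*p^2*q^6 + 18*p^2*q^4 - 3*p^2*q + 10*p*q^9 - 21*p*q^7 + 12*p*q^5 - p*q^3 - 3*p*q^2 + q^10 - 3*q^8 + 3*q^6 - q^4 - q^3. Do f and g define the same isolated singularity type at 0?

No.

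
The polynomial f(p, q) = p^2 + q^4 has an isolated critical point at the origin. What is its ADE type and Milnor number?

Type A_3, Milnor number mu = 3.

The Hessian of f at 0 is [[2, 0], [0, 0]] with rank 1, so corank 1. A Groebner basis of the Jacobian ideal J(f) in C{p,q} is {q^3, p}; counting standard monomials gives mu = 3. Corank 1: A-series; mu = 3 gives A_3.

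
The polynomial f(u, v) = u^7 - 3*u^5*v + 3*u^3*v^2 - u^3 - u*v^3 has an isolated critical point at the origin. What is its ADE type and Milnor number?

Type E7, Milnor number mu = 7.

The Hessian of f at 0 has rank 0. Corank 2; j^3 = -u^3 is a perfect cube, so E-series; the 4-jet and mu = 7 give E_7.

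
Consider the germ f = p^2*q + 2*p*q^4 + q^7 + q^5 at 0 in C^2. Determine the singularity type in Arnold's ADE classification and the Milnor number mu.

Type D6, Milnor number mu = 6.

The Hessian of f at 0 is [[0, 0], [0, 0]] with rank 0, so corank 2. A Groebner basis of the Jacobian ideal J(f) in C{p,q} is {p*q + q^4, p*q^2, p^2 - 5*p*q}; counting standard monomials gives mu = 6. Corank 2; j^3 = p^2*q has shape L^2 M (L != M), so D-series; mu = 6 gives D_6.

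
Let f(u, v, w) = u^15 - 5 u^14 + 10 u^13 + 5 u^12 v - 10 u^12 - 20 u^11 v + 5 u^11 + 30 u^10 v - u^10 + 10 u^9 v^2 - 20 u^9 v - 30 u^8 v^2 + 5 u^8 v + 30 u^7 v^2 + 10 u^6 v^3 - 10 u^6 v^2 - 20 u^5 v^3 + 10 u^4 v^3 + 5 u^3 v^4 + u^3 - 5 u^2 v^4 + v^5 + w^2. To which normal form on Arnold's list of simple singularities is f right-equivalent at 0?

The Hessian of f at 0 has rank 1. Corank 2; j^3 = u^3 is a perfect cube, so E-series; the 5-jet and mu = 8 give E_8.

E8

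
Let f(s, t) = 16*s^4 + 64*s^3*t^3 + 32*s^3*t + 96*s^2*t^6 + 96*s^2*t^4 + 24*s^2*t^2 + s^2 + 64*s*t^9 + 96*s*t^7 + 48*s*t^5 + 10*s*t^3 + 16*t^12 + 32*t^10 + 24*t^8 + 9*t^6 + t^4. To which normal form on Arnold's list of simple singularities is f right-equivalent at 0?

A_3

The Hessian of f at 0 has rank 1. Corank 1: A-series; mu = 3 gives A_3.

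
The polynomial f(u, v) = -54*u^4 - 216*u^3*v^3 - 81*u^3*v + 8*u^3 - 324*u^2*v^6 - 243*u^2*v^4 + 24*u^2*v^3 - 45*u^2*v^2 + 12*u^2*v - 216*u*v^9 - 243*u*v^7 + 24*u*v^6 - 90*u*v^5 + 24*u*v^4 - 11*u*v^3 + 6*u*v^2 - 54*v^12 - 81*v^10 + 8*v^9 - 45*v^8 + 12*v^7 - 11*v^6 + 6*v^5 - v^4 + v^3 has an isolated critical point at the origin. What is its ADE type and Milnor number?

The Hessian of f at 0 has rank 0. Corank 2; j^3 = (2*u + v)^3 is a perfect cube, so E-series; the 4-jet and mu = 7 give E_7.

Type E_7, Milnor number mu = 7.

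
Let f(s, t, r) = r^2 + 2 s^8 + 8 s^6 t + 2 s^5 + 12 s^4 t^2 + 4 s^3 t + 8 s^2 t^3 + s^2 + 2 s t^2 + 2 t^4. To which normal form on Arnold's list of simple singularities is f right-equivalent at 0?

The Hessian of f at 0 has rank 2. Corank 1: A-series; mu = 3 gives A_3.

A3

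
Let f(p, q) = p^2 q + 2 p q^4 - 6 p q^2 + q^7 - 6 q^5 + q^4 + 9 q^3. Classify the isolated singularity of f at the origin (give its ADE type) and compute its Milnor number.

Type D5, Milnor number mu = 5.

The Hessian of f at 0 is [[0, 0], [0, 0]] with rank 0, so corank 2. A Groebner basis of the Jacobian ideal J(f) in C{p,q} is {p^3 + 27*p^2/4 - 243*q^2/4, p^2/4 + q^3 - 9*q^2/4, p*q - 3*q^2}; counting standard monomials gives mu = 5. Corank 2; j^3 = q*(p - 3*q)^2 has shape L^2 M (L != M), so D-series; mu = 5 gives D_5.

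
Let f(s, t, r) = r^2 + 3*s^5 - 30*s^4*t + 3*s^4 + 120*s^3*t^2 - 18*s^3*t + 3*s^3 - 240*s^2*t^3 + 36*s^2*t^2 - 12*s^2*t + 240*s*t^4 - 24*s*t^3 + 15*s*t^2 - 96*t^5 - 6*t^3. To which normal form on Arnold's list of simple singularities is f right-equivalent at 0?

D5

The Hessian of f at 0 has rank 1. Corank 2; j^3 = 3*(s - 2*t)*(s - t)^2 has shape L^2 M (L != M), so D-series; mu = 5 gives D_5.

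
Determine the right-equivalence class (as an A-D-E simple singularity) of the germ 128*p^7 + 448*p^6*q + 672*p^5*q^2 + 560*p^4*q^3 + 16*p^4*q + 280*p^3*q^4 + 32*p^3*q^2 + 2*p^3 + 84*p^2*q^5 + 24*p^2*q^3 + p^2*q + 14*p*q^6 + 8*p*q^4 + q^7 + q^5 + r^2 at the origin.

D_6

The Hessian of f at 0 has rank 1. Corank 2; j^3 = p^2*(2*p + q) has shape L^2 M (L != M), so D-series; mu = 6 gives D_6.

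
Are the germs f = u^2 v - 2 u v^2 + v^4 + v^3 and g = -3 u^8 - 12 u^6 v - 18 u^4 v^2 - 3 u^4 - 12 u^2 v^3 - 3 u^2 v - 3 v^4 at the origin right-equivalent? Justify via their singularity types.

The Hessian of f at 0 has rank 0. Corank 2; j^3 = v*(u - v)^2 has shape L^2 M (L != M), so D-series; mu = 5 gives D_5. The Hessian of g at 0 has rank 0. Corank 2; j^3 = -3*u^2*v has shape L^2 M (L != M), so D-series; mu = 5 gives D_5. Both have type D_5, hence right-equivalent.

Yes.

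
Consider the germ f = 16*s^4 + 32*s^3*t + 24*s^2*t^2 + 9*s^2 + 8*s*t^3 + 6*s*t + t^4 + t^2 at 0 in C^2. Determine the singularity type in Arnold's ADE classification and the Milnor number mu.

The Hessian of f at 0 has rank 1. Corank 1: A-series; mu = 3 gives A_3.

Type A3, Milnor number mu = 3.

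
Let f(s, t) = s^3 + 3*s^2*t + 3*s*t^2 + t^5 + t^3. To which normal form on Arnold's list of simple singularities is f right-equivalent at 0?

E_8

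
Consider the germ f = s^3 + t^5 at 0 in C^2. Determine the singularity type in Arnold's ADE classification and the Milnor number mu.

The Hessian of f at 0 has rank 0. Corank 2; j^3 = s^3 is a perfect cube, so E-series; the 5-jet and mu = 8 give E_8.

Type E8, Milnor number mu = 8.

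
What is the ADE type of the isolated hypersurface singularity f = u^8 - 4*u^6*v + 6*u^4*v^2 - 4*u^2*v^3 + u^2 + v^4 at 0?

A_{3}

The Hessian of f at 0 has rank 1. Corank 1: A-series; mu = 3 gives A_3.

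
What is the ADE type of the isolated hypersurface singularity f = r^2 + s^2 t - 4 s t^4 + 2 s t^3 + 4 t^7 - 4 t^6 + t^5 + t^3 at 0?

The Hessian of f at 0 is [[0, 0, 0], [0, 0, 0], [0, 0, 2]] with rank 1, so corank 2. A Groebner basis of the Jacobian ideal J(f) in C{s,t,r} is {t^3, s^2 + 3*t^2, s*t, r}; counting standard monomials gives mu = 4. Corank 2; j^3 = t*(s^2 + t^2) splits into three distinct lines over C (the quadratic factor has nonzero discriminant), so D_4.

D_4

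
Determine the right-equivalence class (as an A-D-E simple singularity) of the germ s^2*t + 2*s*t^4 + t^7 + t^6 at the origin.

D_7

The Hessian of f at 0 has rank 0. Corank 2; j^3 = s^2*t has shape L^2 M (L != M), so D-series; mu = 7 gives D_7.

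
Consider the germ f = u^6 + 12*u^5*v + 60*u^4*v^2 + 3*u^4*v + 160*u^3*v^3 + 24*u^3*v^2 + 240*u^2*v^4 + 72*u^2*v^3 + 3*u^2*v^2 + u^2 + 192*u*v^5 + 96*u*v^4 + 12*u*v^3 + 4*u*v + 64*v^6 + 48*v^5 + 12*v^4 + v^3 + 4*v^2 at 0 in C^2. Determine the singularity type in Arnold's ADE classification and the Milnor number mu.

Type A_{2}, Milnor number mu = 2.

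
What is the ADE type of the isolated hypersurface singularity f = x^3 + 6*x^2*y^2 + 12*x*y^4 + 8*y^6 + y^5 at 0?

The Hessian of f at 0 is [[0, 0], [0, 0]] with rank 0, so corank 2. A Groebner basis of the Jacobian ideal J(f) in C{x,y} is {y^4, x^3, x^2/4 + x*y^2}; counting standard monomials gives mu = 8. Corank 2; j^3 = x^3 is a perfect cube, so E-series; the 5-jet and mu = 8 give E_8.

E_8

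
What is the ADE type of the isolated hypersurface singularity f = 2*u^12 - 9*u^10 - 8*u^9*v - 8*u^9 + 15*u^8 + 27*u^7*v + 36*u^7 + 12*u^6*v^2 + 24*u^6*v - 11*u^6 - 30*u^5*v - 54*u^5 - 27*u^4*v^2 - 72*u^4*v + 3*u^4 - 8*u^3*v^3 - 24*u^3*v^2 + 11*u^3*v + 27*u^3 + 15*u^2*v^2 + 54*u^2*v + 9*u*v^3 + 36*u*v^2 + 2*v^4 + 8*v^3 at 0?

The Hessian of f at 0 has rank 0. Corank 2; j^3 = (3*u + 2*v)^3 is a perfect cube, so E-series; the 4-jet and mu = 7 give E_7.

E_7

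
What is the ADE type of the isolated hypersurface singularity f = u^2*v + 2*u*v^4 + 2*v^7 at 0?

The Hessian of f at 0 is [[0, 0], [0, 0]] with rank 0, so corank 2. A Groebner basis of the Jacobian ideal J(f) in C{u,v} is {-u^2/6 + u*v^3, u*v + v^4, u^3, u^2*v}; counting standard monomials gives mu = 8. Corank 2; j^3 = u^2*v has shape L^2 M (L != M), so D-series; mu = 8 gives D_8.

D_8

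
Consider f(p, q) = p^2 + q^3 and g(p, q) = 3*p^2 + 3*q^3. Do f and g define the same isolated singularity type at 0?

The Hessian of f at 0 is [[2, 0], [0, 0]] with rank 1, so corank 1. A Groebner basis of the Jacobian ideal J(f) in C{p,q} is {q^2, p}; counting standard monomials gives mu = 2. Corank 1: A-series; mu = 2 gives A_2. The Hessian of g at 0 is [[6, 0], [0, 0]] with rank 1, so corank 1. A Groebner basis of the Jacobian ideal J(g) in C{p,q} is {q^2, p}; counting standard monomials gives mu = 2. Corank 1: A-series; mu = 2 gives A_2. Both have type A_2, hence right-equivalent.

Yes.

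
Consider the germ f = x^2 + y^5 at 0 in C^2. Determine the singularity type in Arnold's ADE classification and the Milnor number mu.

Type A_4, Milnor number mu = 4.

The Hessian of f at 0 is [[2, 0], [0, 0]] with rank 1, so corank 1. A Groebner basis of the Jacobian ideal J(f) in C{x,y} is {y^4, x}; counting standard monomials gives mu = 4. Corank 1: A-series; mu = 4 gives A_4.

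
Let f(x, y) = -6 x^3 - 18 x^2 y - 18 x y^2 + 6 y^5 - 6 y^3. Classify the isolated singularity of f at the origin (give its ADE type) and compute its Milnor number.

Type E8, Milnor number mu = 8.

The Hessian of f at 0 has rank 0. Corank 2; j^3 = -6*(x + y)^3 is a perfect cube, so E-series; the 5-jet and mu = 8 give E_8.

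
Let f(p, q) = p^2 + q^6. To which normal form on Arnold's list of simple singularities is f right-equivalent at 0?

A5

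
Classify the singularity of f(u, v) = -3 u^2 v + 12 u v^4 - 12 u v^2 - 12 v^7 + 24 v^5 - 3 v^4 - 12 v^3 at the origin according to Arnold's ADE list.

D_{5}

The Hessian of f at 0 has rank 0. Corank 2; j^3 = -3*v*(u + 2*v)^2 has shape L^2 M (L != M), so D-series; mu = 5 gives D_5.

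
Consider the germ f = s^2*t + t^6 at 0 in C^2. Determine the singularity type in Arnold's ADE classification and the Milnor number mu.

The Hessian of f at 0 has rank 0. Corank 2; j^3 = s^2*t has shape L^2 M (L != M), so D-series; mu = 7 gives D_7.

Type D_{7}, Milnor number mu = 7.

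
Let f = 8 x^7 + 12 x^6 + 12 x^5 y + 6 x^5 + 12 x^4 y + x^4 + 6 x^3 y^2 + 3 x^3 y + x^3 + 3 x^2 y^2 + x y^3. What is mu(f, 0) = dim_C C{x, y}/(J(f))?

7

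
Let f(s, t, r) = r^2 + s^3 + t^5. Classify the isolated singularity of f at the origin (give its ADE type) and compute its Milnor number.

The Hessian of f at 0 is [[0, 0, 0], [0, 0, 0], [0, 0, 2]] with rank 1, so corank 2. A Groebner basis of the Jacobian ideal J(f) in C{s,t,r} is {t^4, s^2, r}; counting standard monomials gives mu = 8. Corank 2; j^3 = s^3 is a perfect cube, so E-series; the 5-jet and mu = 8 give E_8.

Type E_{8}, Milnor number mu = 8.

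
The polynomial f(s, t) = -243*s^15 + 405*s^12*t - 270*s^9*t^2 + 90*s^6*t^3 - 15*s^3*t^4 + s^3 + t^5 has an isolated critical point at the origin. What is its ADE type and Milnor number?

Type E_8, Milnor number mu = 8.

The Hessian of f at 0 is [[0, 0], [0, 0]] with rank 0, so corank 2. A Groebner basis of the Jacobian ideal J(f) in C{s,t} is {t^4, s^2}; counting standard monomials gives mu = 8. Corank 2; j^3 = s^3 is a perfect cube, so E-series; the 5-jet and mu = 8 give E_8.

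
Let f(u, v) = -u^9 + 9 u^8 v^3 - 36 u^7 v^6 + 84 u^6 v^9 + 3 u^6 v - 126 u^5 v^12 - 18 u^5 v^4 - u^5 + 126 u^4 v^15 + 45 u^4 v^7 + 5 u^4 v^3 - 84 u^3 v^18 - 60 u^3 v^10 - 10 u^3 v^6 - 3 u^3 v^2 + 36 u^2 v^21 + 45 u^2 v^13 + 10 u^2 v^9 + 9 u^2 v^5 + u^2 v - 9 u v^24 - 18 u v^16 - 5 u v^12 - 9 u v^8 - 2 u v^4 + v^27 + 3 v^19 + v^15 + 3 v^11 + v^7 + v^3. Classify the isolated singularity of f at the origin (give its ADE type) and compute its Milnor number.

The Hessian of f at 0 has rank 0. Corank 2; j^3 = v*(u^2 + v^2) splits into three distinct lines over C (the quadratic factor has nonzero discriminant), so D_4.

Type D_{4}, Milnor number mu = 4.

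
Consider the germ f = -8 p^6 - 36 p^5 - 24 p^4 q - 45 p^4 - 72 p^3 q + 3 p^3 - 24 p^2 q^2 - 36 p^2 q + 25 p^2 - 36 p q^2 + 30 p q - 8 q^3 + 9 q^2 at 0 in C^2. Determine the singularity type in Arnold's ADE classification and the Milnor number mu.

Type A_2, Milnor number mu = 2.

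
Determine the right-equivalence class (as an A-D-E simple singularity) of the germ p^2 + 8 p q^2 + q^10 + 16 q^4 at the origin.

A9

The Hessian of f at 0 has rank 1. Corank 1: A-series; mu = 9 gives A_9.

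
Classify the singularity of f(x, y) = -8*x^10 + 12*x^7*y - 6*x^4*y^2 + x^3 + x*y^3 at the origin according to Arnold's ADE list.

E_{7}

The Hessian of f at 0 has rank 0. Corank 2; j^3 = x^3 is a perfect cube, so E-series; the 4-jet and mu = 7 give E_7.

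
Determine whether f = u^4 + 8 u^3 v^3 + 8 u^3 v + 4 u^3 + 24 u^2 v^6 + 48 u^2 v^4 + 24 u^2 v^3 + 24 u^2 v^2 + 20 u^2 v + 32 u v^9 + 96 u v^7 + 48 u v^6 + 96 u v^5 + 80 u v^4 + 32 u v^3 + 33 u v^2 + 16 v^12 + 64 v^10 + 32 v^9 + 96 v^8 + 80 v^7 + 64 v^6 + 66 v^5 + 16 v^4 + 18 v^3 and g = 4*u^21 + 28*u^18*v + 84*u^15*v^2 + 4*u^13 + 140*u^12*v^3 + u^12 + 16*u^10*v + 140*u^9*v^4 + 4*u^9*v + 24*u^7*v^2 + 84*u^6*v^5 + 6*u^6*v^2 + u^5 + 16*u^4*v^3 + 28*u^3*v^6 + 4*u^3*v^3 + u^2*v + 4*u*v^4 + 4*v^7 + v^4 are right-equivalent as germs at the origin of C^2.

Yes.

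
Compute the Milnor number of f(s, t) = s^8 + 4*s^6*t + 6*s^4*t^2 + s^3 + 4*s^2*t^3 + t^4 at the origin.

6

The Hessian of f at 0 has rank 0. Corank 2; j^3 = s^3 is a perfect cube, so E-series; the 4-jet and mu = 6 give E_6.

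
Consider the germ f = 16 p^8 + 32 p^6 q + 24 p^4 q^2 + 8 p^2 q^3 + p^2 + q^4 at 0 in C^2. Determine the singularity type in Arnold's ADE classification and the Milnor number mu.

The Hessian of f at 0 has rank 1. Corank 1: A-series; mu = 3 gives A_3.

Type A3, Milnor number mu = 3.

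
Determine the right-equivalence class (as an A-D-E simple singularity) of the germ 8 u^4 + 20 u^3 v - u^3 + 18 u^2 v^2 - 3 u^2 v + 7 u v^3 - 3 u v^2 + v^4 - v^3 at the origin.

The Hessian of f at 0 is [[0, 0], [0, 0]] with rank 0, so corank 2. A Groebner basis of the Jacobian ideal J(f) in C{u,v} is {3*u^2/4 + 3*u*v/2 + v^4 + v^3/4 + 3*v^2/4, u^3 - 9*u^2/4 - 9*u*v/2 + v^3/4 - 9*v^2/4, u^2*v + 7*u^2/4 + 7*u*v/2 - 5*v^3/12 + 7*v^2/4, -u^2 + u*v^2 - 2*u*v + 2*v^3/3 - v^2}; counting standard monomials gives mu = 7. Corank 2; j^3 = -(u + v)^3 is a perfect cube, so E-series; the 4-jet and mu = 7 give E_7.

E7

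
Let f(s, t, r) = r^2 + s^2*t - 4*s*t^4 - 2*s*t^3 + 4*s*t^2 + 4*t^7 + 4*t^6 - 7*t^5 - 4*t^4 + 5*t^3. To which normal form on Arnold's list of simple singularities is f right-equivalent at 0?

D_{4}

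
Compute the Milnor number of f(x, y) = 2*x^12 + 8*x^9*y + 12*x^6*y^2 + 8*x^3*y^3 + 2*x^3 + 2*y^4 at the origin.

6

The Hessian of f at 0 has rank 0. Corank 2; j^3 = 2*x^3 is a perfect cube, so E-series; the 4-jet and mu = 6 give E_6.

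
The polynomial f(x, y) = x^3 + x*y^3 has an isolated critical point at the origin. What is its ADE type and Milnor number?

Type E7, Milnor number mu = 7.

The Hessian of f at 0 is [[0, 0], [0, 0]] with rank 0, so corank 2. A Groebner basis of the Jacobian ideal J(f) in C{x,y} is {x^3, x*y^2, 3*x^2 + y^3}; counting standard monomials gives mu = 7. Corank 2; j^3 = x^3 is a perfect cube, so E-series; the 4-jet and mu = 7 give E_7.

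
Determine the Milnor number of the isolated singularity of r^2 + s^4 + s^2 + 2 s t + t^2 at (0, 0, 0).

3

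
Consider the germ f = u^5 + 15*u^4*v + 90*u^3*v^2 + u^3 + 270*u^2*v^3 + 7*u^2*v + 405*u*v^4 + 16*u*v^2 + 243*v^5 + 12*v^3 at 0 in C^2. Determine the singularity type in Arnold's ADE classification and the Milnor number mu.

Type D_{6}, Milnor number mu = 6.

The Hessian of f at 0 has rank 0. Corank 2; j^3 = (u + 2*v)^2*(u + 3*v) has shape L^2 M (L != M), so D-series; mu = 6 gives D_6.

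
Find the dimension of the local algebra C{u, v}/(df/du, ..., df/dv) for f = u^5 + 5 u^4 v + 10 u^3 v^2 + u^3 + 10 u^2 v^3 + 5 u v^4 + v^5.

8

The Hessian of f at 0 is [[0, 0], [0, 0]] with rank 0, so corank 2. A Groebner basis of the Jacobian ideal J(f) in C{u,v} is {v^5, u*v^3 + v^4/4, u^2}; counting standard monomials gives mu = 8. Corank 2; j^3 = u^3 is a perfect cube, so E-series; the 5-jet and mu = 8 give E_8.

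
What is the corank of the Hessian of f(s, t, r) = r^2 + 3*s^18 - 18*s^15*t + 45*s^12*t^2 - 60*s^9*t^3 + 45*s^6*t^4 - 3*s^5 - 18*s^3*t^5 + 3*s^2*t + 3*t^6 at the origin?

2

Hessian at 0 has rank 1.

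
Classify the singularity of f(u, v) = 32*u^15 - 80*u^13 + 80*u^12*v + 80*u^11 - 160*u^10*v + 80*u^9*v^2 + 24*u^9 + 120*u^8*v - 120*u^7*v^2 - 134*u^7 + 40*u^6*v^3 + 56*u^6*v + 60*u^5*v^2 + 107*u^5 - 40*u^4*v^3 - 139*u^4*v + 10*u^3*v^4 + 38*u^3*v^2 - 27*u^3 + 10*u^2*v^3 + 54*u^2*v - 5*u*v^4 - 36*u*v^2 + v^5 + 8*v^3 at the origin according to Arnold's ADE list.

The Hessian of f at 0 has rank 0. Corank 2; j^3 = -(3*u - 2*v)^3 is a perfect cube, so E-series; the 5-jet and mu = 8 give E_8.

E_{8}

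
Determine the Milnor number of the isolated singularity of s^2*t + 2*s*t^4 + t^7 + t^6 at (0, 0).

The Hessian of f at 0 has rank 0. Corank 2; j^3 = s^2*t has shape L^2 M (L != M), so D-series; mu = 7 gives D_7.

7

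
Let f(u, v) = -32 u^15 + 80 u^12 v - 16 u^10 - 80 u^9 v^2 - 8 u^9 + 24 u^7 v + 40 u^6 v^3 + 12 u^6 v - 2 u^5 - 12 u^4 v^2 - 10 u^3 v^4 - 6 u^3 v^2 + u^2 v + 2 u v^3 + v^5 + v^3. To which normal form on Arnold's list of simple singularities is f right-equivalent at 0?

The Hessian of f at 0 has rank 0. Corank 2; j^3 = v*(u^2 + v^2) splits into three distinct lines over C (the quadratic factor has nonzero discriminant), so D_4.

D4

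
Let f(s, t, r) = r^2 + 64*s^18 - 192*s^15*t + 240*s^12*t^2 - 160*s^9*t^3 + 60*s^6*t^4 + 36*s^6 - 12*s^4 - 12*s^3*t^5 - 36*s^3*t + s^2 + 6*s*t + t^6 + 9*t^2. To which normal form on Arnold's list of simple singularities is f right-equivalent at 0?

The Hessian of f at 0 is [[2, 6, 0], [6, 18, 0], [0, 0, 2]] with rank 2, so corank 1. A Groebner basis of the Jacobian ideal J(f) in C{s,t,r} is {s*t^2 - s/54 - t/18, s/162 + t^3 + t/54, s^2 + 6*s*t + 9*t^2, r}; counting standard monomials gives mu = 5. Corank 1: A-series; mu = 5 gives A_5.

A_{5}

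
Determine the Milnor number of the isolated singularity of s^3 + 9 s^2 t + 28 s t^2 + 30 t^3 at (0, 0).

The Hessian of f at 0 is [[0, 0], [0, 0]] with rank 0, so corank 2. A Groebner basis of the Jacobian ideal J(f) in C{s,t} is {t^3, s^2 - 26*t^2/3, s*t + 3*t^2}; counting standard monomials gives mu = 4. Corank 2; j^3 = (s + 3*t)*(s^2 + 6*s*t + 10*t^2) splits into three distinct lines over C (the quadratic factor has nonzero discriminant), so D_4.

4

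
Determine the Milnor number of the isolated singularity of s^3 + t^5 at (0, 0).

The Hessian of f at 0 is [[0, 0], [0, 0]] with rank 0, so corank 2. A Groebner basis of the Jacobian ideal J(f) in C{s,t} is {t^4, s^2}; counting standard monomials gives mu = 8. Corank 2; j^3 = s^3 is a perfect cube, so E-series; the 5-jet and mu = 8 give E_8.

8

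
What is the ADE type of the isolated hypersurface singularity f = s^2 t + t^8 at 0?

D9

The Hessian of f at 0 has rank 0. Corank 2; j^3 = s^2*t has shape L^2 M (L != M), so D-series; mu = 9 gives D_9.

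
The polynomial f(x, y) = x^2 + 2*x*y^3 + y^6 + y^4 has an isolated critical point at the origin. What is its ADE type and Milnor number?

The Hessian of f at 0 has rank 1. Corank 1: A-series; mu = 3 gives A_3.

Type A3, Milnor number mu = 3.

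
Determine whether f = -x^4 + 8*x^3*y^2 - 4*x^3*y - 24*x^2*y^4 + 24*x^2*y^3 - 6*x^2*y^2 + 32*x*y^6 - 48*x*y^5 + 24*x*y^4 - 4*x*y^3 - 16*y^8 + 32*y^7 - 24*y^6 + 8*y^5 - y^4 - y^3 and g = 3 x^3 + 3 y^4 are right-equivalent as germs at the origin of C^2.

Yes.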